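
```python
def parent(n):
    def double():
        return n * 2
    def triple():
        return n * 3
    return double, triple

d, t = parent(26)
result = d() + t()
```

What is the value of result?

Step 1: Both closures capture the same n = 26.
Step 2: d() = 26 * 2 = 52, t() = 26 * 3 = 78.
Step 3: result = 52 + 78 = 130

The answer is 130.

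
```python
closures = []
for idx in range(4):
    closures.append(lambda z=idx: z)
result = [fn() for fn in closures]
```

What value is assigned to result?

Step 1: Default arg z=idx captures idx at each iteration.
Step 2: Each lambda has its own default: 0, 1, ..., 3.
Step 3: result = [0, 1, 2, 3]

The answer is [0, 1, 2, 3].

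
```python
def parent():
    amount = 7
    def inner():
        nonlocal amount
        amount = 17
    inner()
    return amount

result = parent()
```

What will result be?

Step 1: parent() sets amount = 7.
Step 2: inner() uses nonlocal to reassign amount = 17.
Step 3: result = 17

The answer is 17.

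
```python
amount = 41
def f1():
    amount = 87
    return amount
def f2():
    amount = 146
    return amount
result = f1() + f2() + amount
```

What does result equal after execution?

Step 1: Each function shadows global amount with its own local.
Step 2: f1() returns 87, f2() returns 146.
Step 3: Global amount = 41 is unchanged. result = 87 + 146 + 41 = 274

The answer is 274.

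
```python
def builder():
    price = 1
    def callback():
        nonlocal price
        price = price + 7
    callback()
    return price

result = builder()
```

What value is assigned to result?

Step 1: builder() sets price = 1.
Step 2: callback() uses nonlocal to modify price in builder's scope: price = 1 + 7 = 8.
Step 3: builder() returns the modified price = 8

The answer is 8.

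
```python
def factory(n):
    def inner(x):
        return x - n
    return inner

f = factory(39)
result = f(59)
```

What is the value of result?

Step 1: factory(39) creates a closure capturing n = 39.
Step 2: f(59) computes 59 - 39 = 20.
Step 3: result = 20

The answer is 20.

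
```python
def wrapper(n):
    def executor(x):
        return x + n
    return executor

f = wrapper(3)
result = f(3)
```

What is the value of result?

Step 1: wrapper(3) creates a closure that captures n = 3.
Step 2: f(3) calls the closure with x = 3, returning 3 + 3 = 6.
Step 3: result = 6

The answer is 6.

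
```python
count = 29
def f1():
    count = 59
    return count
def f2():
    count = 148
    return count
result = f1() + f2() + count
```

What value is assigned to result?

Step 1: Each function shadows global count with its own local.
Step 2: f1() returns 59, f2() returns 148.
Step 3: Global count = 29 is unchanged. result = 59 + 148 + 29 = 236

The answer is 236.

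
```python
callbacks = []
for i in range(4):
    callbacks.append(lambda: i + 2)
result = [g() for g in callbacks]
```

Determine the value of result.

Step 1: All lambdas capture i by reference. After the loop, i = 3.
Step 2: Each call returns 3 + 2 = 5.
Step 3: result = [5, 5, 5, 5]

The answer is [5, 5, 5, 5].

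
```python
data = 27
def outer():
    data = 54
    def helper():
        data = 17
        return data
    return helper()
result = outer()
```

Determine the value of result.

Step 1: Three scopes define data: global (27), outer (54), helper (17).
Step 2: helper() has its own local data = 17, which shadows both enclosing and global.
Step 3: result = 17 (local wins in LEGB)

The answer is 17.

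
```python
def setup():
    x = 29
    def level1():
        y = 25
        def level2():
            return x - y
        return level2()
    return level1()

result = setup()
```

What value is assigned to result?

Step 1: x = 29 in setup. y = 25 in level1.
Step 2: level2() reads x = 29 and y = 25 from enclosing scopes.
Step 3: result = 29 - 25 = 4

The answer is 4.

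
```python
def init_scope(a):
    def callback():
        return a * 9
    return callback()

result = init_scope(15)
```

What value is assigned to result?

Step 1: init_scope(15) binds parameter a = 15.
Step 2: callback() accesses a = 15 from enclosing scope.
Step 3: result = 15 * 9 = 135

The answer is 135.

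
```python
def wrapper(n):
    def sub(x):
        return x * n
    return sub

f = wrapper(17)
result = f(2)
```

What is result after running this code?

Step 1: wrapper(17) creates a closure capturing n = 17.
Step 2: f(2) computes 2 * 17 = 34.
Step 3: result = 34

The answer is 34.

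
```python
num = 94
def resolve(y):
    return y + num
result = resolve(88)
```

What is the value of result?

Step 1: num = 94 is defined globally.
Step 2: resolve(88) uses parameter y = 88 and looks up num from global scope = 94.
Step 3: result = 88 + 94 = 182

The answer is 182.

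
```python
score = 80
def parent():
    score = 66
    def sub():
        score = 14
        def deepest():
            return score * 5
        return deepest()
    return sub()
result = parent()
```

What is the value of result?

Step 1: deepest() looks up score through LEGB: not local, finds score = 14 in enclosing sub().
Step 2: Returns 14 * 5 = 70.
Step 3: result = 70

The answer is 70.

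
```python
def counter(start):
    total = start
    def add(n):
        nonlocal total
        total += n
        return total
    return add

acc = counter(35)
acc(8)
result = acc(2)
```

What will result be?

Step 1: counter(35) creates closure with total = 35.
Step 2: First acc(8): total = 35 + 8 = 43.
Step 3: Second acc(2): total = 43 + 2 = 45. result = 45

The answer is 45.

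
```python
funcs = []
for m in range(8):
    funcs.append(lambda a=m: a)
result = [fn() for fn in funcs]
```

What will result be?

Step 1: Default arg a=m captures m at each iteration.
Step 2: Each lambda has its own default: 0, 1, ..., 7.
Step 3: result = [0, 1, 2, 3, 4, 5, 6, 7]

The answer is [0, 1, 2, 3, 4, 5, 6, 7].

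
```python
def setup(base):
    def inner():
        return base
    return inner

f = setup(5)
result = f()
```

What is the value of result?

Step 1: setup(5) creates closure capturing base = 5.
Step 2: f() returns the captured base = 5.
Step 3: result = 5

The answer is 5.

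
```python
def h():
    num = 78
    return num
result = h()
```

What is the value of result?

Step 1: h() defines num = 78 in its local scope.
Step 2: return num finds the local variable num = 78.
Step 3: result = 78

The answer is 78.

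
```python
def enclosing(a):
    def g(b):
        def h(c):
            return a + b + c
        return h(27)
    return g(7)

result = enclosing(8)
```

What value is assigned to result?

Step 1: a = 8, b = 7, c = 27 across three nested scopes.
Step 2: h() accesses all three via LEGB rule.
Step 3: result = 8 + 7 + 27 = 42

The answer is 42.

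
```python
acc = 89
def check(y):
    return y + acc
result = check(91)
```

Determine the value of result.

Step 1: acc = 89 is defined globally.
Step 2: check(91) uses parameter y = 91 and looks up acc from global scope = 89.
Step 3: result = 91 + 89 = 180

The answer is 180.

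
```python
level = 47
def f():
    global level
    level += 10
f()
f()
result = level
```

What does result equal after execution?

Step 1: level = 47.
Step 2: First f(): level = 47 + 10 = 57.
Step 3: Second f(): level = 57 + 10 = 67. result = 67

The answer is 67.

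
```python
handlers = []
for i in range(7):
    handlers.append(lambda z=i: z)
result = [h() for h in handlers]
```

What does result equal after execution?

Step 1: Default arg z=i captures i at each iteration.
Step 2: Each lambda has its own default: 0, 1, ..., 6.
Step 3: result = [0, 1, 2, 3, 4, 5, 6]

The answer is [0, 1, 2, 3, 4, 5, 6].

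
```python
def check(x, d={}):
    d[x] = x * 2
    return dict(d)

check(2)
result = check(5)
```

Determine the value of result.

Step 1: Mutable default dict is shared across calls.
Step 2: First call adds 2: 4. Second call adds 5: 10.
Step 3: result = {2: 4, 5: 10}

The answer is {2: 4, 5: 10}.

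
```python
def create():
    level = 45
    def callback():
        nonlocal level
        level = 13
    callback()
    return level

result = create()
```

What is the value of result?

Step 1: create() sets level = 45.
Step 2: callback() uses nonlocal to reassign level = 13.
Step 3: result = 13

The answer is 13.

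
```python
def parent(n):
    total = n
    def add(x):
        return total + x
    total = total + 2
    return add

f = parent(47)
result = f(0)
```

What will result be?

Step 1: parent(47) sets total = 47, then total = 47 + 2 = 49.
Step 2: Closures capture by reference, so add sees total = 49.
Step 3: f(0) returns 49 + 0 = 49

The answer is 49.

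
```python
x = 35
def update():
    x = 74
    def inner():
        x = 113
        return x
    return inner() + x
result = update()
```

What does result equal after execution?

Step 1: update() has local x = 74. inner() has local x = 113.
Step 2: inner() returns its local x = 113.
Step 3: update() returns 113 + its own x (74) = 187

The answer is 187.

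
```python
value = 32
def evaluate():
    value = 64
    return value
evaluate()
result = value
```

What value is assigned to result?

Step 1: value = 32 globally.
Step 2: evaluate() creates a LOCAL value = 64 (no global keyword!).
Step 3: The global value is unchanged. result = 32

The answer is 32.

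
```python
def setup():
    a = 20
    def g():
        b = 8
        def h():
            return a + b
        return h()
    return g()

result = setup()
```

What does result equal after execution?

Step 1: setup() defines a = 20. g() defines b = 8.
Step 2: h() accesses both from enclosing scopes: a = 20, b = 8.
Step 3: result = 20 + 8 = 28

The answer is 28.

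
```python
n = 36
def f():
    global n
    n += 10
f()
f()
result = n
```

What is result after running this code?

Step 1: n = 36.
Step 2: First f(): n = 36 + 10 = 46.
Step 3: Second f(): n = 46 + 10 = 56. result = 56

The answer is 56.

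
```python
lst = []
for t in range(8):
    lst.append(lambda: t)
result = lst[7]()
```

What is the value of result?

Step 1: The loop creates 8 lambdas, all referencing the same variable t.
Step 2: After the loop, t = 7 (final value).
Step 3: lst[7]() looks up t at call time and finds 7. This is the late binding gotcha. result = 7

The answer is 7.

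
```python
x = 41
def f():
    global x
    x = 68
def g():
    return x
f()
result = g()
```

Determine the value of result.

Step 1: x = 41.
Step 2: f() sets global x = 68.
Step 3: g() reads global x = 68. result = 68

The answer is 68.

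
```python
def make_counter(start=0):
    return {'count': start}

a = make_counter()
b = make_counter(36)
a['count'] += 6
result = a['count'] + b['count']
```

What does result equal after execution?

Step 1: make_counter() returns a new dict each call (immutable default 0).
Step 2: a = {'count': 0}, b = {'count': 36}.
Step 3: a['count'] += 6 = 6. result = 6 + 36 = 42

The answer is 42.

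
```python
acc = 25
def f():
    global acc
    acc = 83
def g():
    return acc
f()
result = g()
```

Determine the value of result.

Step 1: acc = 25.
Step 2: f() sets global acc = 83.
Step 3: g() reads global acc = 83. result = 83

The answer is 83.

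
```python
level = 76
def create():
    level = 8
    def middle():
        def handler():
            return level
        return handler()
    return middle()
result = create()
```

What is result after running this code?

Step 1: create() defines level = 8. middle() and handler() have no local level.
Step 2: handler() checks local (none), enclosing middle() (none), enclosing create() and finds level = 8.
Step 3: result = 8

The answer is 8.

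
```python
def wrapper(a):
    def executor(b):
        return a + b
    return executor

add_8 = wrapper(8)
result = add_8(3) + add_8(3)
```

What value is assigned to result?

Step 1: add_8 captures a = 8.
Step 2: add_8(3) = 8 + 3 = 11, called twice.
Step 3: result = 11 + 11 = 22

The answer is 22.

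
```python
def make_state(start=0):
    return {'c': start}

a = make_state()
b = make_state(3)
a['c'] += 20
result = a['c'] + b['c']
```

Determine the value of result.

Step 1: make_state() returns a new dict each call (immutable default 0).
Step 2: a = {'c': 0}, b = {'c': 3}.
Step 3: a['c'] += 20 = 20. result = 20 + 3 = 23

The answer is 23.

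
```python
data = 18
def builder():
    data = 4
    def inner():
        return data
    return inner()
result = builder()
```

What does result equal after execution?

Step 1: data = 18 globally, but builder() defines data = 4 locally.
Step 2: inner() looks up data. Not in local scope, so checks enclosing scope (builder) and finds data = 4.
Step 3: result = 4

The answer is 4.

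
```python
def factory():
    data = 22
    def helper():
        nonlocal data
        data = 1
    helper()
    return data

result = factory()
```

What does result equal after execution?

Step 1: factory() sets data = 22.
Step 2: helper() uses nonlocal to reassign data = 1.
Step 3: result = 1

The answer is 1.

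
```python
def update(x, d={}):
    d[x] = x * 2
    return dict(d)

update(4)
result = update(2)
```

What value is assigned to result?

Step 1: Mutable default dict is shared across calls.
Step 2: First call adds 4: 8. Second call adds 2: 4.
Step 3: result = {4: 8, 2: 4}

The answer is {4: 8, 2: 4}.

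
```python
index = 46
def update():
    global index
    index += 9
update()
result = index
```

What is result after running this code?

Step 1: index = 46 globally.
Step 2: update() modifies global index: index += 9 = 55.
Step 3: result = 55

The answer is 55.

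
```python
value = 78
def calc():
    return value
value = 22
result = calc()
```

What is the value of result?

Step 1: value is first set to 78, then reassigned to 22.
Step 2: calc() is called after the reassignment, so it looks up the current global value = 22.
Step 3: result = 22

The answer is 22.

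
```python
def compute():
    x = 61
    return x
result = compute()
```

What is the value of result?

Step 1: compute() defines x = 61 in its local scope.
Step 2: return x finds the local variable x = 61.
Step 3: result = 61

The answer is 61.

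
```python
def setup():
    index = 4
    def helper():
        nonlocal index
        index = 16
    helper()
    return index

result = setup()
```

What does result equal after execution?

Step 1: setup() sets index = 4.
Step 2: helper() uses nonlocal to reassign index = 16.
Step 3: result = 16

The answer is 16.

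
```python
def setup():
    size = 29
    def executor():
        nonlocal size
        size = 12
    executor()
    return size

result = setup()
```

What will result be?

Step 1: setup() sets size = 29.
Step 2: executor() uses nonlocal to reassign size = 12.
Step 3: result = 12

The answer is 12.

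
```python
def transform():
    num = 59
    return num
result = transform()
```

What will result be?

Step 1: transform() defines num = 59 in its local scope.
Step 2: return num finds the local variable num = 59.
Step 3: result = 59

The answer is 59.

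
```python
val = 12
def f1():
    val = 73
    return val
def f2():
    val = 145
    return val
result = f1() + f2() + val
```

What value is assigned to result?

Step 1: Each function shadows global val with its own local.
Step 2: f1() returns 73, f2() returns 145.
Step 3: Global val = 12 is unchanged. result = 73 + 145 + 12 = 230

The answer is 230.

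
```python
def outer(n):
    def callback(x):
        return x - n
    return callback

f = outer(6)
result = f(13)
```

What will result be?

Step 1: outer(6) creates a closure capturing n = 6.
Step 2: f(13) computes 13 - 6 = 7.
Step 3: result = 7

The answer is 7.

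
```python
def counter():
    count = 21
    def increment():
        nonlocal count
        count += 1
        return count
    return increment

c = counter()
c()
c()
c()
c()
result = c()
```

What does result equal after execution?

Step 1: counter() creates closure with count = 21.
Step 2: Each c() call increments count via nonlocal. After 5 calls: 21 + 5 = 26.
Step 3: result = 26

The answer is 26.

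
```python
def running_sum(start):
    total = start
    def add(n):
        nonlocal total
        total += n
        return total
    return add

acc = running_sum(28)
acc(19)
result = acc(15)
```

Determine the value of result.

Step 1: running_sum(28) creates closure with total = 28.
Step 2: First acc(19): total = 28 + 19 = 47.
Step 3: Second acc(15): total = 47 + 15 = 62. result = 62

The answer is 62.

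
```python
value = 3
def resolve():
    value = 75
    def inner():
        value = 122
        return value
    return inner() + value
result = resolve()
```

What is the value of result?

Step 1: resolve() has local value = 75. inner() has local value = 122.
Step 2: inner() returns its local value = 122.
Step 3: resolve() returns 122 + its own value (75) = 197

The answer is 197.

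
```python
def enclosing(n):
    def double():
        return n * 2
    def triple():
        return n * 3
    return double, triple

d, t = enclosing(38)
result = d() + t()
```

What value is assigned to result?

Step 1: Both closures capture the same n = 38.
Step 2: d() = 38 * 2 = 76, t() = 38 * 3 = 114.
Step 3: result = 76 + 114 = 190

The answer is 190.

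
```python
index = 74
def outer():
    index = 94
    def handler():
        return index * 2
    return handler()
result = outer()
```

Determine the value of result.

Step 1: outer() shadows global index with index = 94.
Step 2: handler() finds index = 94 in enclosing scope, computes 94 * 2 = 188.
Step 3: result = 188

The answer is 188.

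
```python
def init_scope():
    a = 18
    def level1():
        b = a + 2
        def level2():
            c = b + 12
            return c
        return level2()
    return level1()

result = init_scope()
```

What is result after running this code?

Step 1: a = 18. b = a + 2 = 20.
Step 2: c = b + 12 = 20 + 12 = 32.
Step 3: result = 32

The answer is 32.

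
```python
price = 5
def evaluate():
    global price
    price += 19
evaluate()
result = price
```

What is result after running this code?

Step 1: price = 5 globally.
Step 2: evaluate() modifies global price: price += 19 = 24.
Step 3: result = 24

The answer is 24.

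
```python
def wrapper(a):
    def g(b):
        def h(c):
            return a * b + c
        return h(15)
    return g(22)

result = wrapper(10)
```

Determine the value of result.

Step 1: a = 10, b = 22, c = 15.
Step 2: h() computes a * b + c = 10 * 22 + 15 = 235.
Step 3: result = 235

The answer is 235.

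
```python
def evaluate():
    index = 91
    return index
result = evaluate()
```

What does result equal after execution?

Step 1: evaluate() defines index = 91 in its local scope.
Step 2: return index finds the local variable index = 91.
Step 3: result = 91

The answer is 91.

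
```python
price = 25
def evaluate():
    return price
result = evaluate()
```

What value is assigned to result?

Step 1: price = 25 is defined in the global scope.
Step 2: evaluate() looks up price. No local price exists, so Python checks the global scope via LEGB rule and finds price = 25.
Step 3: result = 25

The answer is 25.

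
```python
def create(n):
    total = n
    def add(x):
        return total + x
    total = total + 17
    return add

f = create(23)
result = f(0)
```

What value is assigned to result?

Step 1: create(23) sets total = 23, then total = 23 + 17 = 40.
Step 2: Closures capture by reference, so add sees total = 40.
Step 3: f(0) returns 40 + 0 = 40

The answer is 40.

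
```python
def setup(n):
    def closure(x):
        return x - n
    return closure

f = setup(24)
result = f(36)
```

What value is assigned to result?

Step 1: setup(24) creates a closure capturing n = 24.
Step 2: f(36) computes 36 - 24 = 12.
Step 3: result = 12

The answer is 12.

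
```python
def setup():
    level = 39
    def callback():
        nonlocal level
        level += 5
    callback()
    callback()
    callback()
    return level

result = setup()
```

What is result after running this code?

Step 1: level starts at 39.
Step 2: callback() is called 3 times, each adding 5.
Step 3: level = 39 + 5 * 3 = 54

The answer is 54.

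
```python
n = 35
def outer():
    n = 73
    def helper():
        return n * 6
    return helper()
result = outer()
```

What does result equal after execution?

Step 1: outer() shadows global n with n = 73.
Step 2: helper() finds n = 73 in enclosing scope, computes 73 * 6 = 438.
Step 3: result = 438

The answer is 438.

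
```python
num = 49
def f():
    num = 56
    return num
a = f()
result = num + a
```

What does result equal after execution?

Step 1: Global num = 49. f() returns local num = 56.
Step 2: a = 56. Global num still = 49.
Step 3: result = 49 + 56 = 105

The answer is 105.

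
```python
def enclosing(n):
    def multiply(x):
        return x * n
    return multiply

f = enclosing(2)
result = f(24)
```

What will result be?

Step 1: enclosing(2) returns multiply closure with n = 2.
Step 2: f(24) computes 24 * 2 = 48.
Step 3: result = 48

The answer is 48.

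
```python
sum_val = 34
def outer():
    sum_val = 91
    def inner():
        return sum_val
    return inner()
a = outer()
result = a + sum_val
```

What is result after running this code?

Step 1: outer() has local sum_val = 91. inner() reads from enclosing.
Step 2: outer() returns 91. Global sum_val = 34 unchanged.
Step 3: result = 91 + 34 = 125

The answer is 125.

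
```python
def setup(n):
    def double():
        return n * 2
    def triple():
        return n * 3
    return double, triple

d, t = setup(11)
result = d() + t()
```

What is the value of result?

Step 1: Both closures capture the same n = 11.
Step 2: d() = 11 * 2 = 22, t() = 11 * 3 = 33.
Step 3: result = 22 + 33 = 55

The answer is 55.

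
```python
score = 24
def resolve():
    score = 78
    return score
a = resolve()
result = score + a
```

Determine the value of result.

Step 1: Global score = 24. resolve() returns local score = 78.
Step 2: a = 78. Global score still = 24.
Step 3: result = 24 + 78 = 102

The answer is 102.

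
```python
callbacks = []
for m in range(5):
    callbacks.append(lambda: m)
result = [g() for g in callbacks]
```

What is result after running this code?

Step 1: All 5 lambdas share the same variable m.
Step 2: After the loop, m = 4.
Step 3: Each call returns 4. result = [4, 4, 4, 4, 4]

The answer is [4, 4, 4, 4, 4].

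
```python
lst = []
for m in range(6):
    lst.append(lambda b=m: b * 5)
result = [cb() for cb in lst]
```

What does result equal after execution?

Step 1: Default arg b=m captures m at each iteration.
Step 2: lst[k] has b defaulting to k, returns k * 5.
Step 3: result = [0, 5, 10, 15, 20, 25]

The answer is [0, 5, 10, 15, 20, 25].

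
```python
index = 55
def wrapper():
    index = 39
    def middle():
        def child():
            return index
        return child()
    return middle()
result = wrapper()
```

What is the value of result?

Step 1: wrapper() defines index = 39. middle() and child() have no local index.
Step 2: child() checks local (none), enclosing middle() (none), enclosing wrapper() and finds index = 39.
Step 3: result = 39

The answer is 39.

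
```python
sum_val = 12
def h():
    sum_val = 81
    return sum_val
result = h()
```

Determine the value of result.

Step 1: Global sum_val = 12.
Step 2: h() creates local sum_val = 81, shadowing the global.
Step 3: Returns local sum_val = 81. result = 81

The answer is 81.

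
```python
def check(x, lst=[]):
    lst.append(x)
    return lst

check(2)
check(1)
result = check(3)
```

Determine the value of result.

Step 1: Mutable default argument gotcha! The list [] is created once.
Step 2: Each call appends to the SAME list: [2], [2, 1], [2, 1, 3].
Step 3: result = [2, 1, 3]

The answer is [2, 1, 3].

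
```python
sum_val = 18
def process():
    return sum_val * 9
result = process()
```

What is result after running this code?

Step 1: sum_val = 18 is defined globally.
Step 2: process() looks up sum_val from global scope = 18, then computes 18 * 9 = 162.
Step 3: result = 162

The answer is 162.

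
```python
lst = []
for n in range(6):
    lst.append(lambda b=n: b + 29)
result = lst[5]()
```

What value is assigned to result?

Step 1: Default argument b=n captures n's value at definition time.
Step 2: lst[5] was defined when n = 5, so b defaults to 5.
Step 3: result = 5 + 29 = 34 (default arg fixes the late binding issue)

The answer is 34.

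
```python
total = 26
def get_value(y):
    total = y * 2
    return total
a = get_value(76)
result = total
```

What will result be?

Step 1: Global total = 26.
Step 2: get_value(76) creates local total = 76 * 2 = 152.
Step 3: Global total unchanged because no global keyword. result = 26

The answer is 26.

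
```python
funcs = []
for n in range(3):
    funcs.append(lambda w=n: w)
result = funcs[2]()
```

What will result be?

Step 1: Default argument w=n captures n's value at each iteration.
Step 2: funcs[2] captured w = 2 when n was 2.
Step 3: result = 2

The answer is 2.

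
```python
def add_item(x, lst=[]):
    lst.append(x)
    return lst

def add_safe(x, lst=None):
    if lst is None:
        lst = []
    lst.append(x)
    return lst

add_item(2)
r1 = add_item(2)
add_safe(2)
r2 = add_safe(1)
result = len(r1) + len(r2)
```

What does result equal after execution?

Step 1: add_item shares mutable default: after 2 calls, lst = [2, 2], len = 2.
Step 2: add_safe creates fresh list each time: r2 = [1], len = 1.
Step 3: result = 2 + 1 = 3

The answer is 3.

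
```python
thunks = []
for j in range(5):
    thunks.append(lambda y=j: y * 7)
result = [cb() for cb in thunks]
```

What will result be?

Step 1: Default arg y=j captures j at each iteration.
Step 2: thunks[k] has y defaulting to k, returns k * 7.
Step 3: result = [0, 7, 14, 21, 28]

The answer is [0, 7, 14, 21, 28].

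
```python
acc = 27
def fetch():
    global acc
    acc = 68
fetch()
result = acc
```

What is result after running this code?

Step 1: acc = 27 globally.
Step 2: fetch() declares global acc and sets it to 68.
Step 3: After fetch(), global acc = 68. result = 68

The answer is 68.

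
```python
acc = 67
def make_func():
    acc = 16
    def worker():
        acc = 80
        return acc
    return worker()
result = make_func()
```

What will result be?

Step 1: Three scopes define acc: global (67), make_func (16), worker (80).
Step 2: worker() has its own local acc = 80, which shadows both enclosing and global.
Step 3: result = 80 (local wins in LEGB)

The answer is 80.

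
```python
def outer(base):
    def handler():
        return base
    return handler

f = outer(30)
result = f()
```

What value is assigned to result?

Step 1: outer(30) creates closure capturing base = 30.
Step 2: f() returns the captured base = 30.
Step 3: result = 30

The answer is 30.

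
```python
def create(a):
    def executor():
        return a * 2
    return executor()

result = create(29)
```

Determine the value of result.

Step 1: create(29) binds parameter a = 29.
Step 2: executor() accesses a = 29 from enclosing scope.
Step 3: result = 29 * 2 = 58

The answer is 58.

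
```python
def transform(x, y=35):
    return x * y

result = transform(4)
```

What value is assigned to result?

Step 1: transform(4) uses default y = 35.
Step 2: Returns 4 * 35 = 140.
Step 3: result = 140

The answer is 140.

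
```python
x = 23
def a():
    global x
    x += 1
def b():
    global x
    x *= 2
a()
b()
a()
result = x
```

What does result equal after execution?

Step 1: x = 23.
Step 2: a(): x = 23 + 1 = 24.
Step 3: b(): x = 24 * 2 = 48.
Step 4: a(): x = 48 + 1 = 49

The answer is 49.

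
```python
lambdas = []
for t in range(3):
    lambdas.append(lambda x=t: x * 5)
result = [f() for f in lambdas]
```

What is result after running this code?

Step 1: Default arg x=t captures t at each iteration.
Step 2: lambdas[k] has x defaulting to k, returns k * 5.
Step 3: result = [0, 5, 10]

The answer is [0, 5, 10].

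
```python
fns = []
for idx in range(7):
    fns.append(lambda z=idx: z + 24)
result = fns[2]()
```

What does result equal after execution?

Step 1: Default argument z=idx captures idx's value at definition time.
Step 2: fns[2] was defined when idx = 2, so z defaults to 2.
Step 3: result = 2 + 24 = 26 (default arg fixes the late binding issue)

The answer is 26.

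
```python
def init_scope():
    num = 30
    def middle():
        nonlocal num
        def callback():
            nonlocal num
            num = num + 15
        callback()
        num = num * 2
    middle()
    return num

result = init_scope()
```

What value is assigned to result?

Step 1: num = 30.
Step 2: callback() adds 15: num = 30 + 15 = 45.
Step 3: middle() doubles: num = 45 * 2 = 90.
Step 4: result = 90

The answer is 90.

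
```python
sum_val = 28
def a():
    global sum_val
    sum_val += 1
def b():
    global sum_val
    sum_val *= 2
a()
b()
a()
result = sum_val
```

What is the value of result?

Step 1: sum_val = 28.
Step 2: a(): sum_val = 28 + 1 = 29.
Step 3: b(): sum_val = 29 * 2 = 58.
Step 4: a(): sum_val = 58 + 1 = 59

The answer is 59.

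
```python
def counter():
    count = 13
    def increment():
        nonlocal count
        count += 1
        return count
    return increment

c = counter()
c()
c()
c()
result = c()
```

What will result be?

Step 1: counter() creates closure with count = 13.
Step 2: Each c() call increments count via nonlocal. After 4 calls: 13 + 4 = 17.
Step 3: result = 17

The answer is 17.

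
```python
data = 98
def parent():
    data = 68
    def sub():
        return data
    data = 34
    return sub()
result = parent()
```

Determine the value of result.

Step 1: parent() sets data = 68, then later data = 34.
Step 2: sub() is called after data is reassigned to 34. Closures capture variables by reference, not by value.
Step 3: result = 34

The answer is 34.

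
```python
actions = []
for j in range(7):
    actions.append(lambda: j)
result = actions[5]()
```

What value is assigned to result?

Step 1: The loop creates 7 lambdas, all referencing the same variable j.
Step 2: After the loop, j = 6 (final value).
Step 3: actions[5]() looks up j at call time and finds 6. This is the late binding gotcha. result = 6

The answer is 6.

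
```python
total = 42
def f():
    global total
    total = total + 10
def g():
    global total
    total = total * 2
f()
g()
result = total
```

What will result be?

Step 1: total = 42.
Step 2: f() adds 10: total = 42 + 10 = 52.
Step 3: g() doubles: total = 52 * 2 = 104.
Step 4: result = 104

The answer is 104.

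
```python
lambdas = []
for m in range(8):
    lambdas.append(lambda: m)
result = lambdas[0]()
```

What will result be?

Step 1: The loop creates 8 lambdas, all referencing the same variable m.
Step 2: After the loop, m = 7 (final value).
Step 3: lambdas[0]() looks up m at call time and finds 7. This is the late binding gotcha. result = 7

The answer is 7.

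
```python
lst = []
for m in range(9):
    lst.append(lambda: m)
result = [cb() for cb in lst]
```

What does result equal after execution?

Step 1: All 9 lambdas share the same variable m.
Step 2: After the loop, m = 8.
Step 3: Each call returns 8. result = [8, 8, 8, 8, 8, 8, 8, 8, 8]

The answer is [8, 8, 8, 8, 8, 8, 8, 8, 8].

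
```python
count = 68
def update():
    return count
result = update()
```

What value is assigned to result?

Step 1: count = 68 is defined in the global scope.
Step 2: update() looks up count. No local count exists, so Python checks the global scope via LEGB rule and finds count = 68.
Step 3: result = 68

The answer is 68.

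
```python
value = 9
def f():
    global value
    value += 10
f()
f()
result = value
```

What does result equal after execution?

Step 1: value = 9.
Step 2: First f(): value = 9 + 10 = 19.
Step 3: Second f(): value = 19 + 10 = 29. result = 29

The answer is 29.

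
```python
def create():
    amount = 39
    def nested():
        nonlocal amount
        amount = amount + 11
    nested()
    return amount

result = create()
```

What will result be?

Step 1: create() sets amount = 39.
Step 2: nested() uses nonlocal to modify amount in create's scope: amount = 39 + 11 = 50.
Step 3: create() returns the modified amount = 50

The answer is 50.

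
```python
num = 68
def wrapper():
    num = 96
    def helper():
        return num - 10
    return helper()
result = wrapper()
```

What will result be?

Step 1: wrapper() shadows global num with num = 96.
Step 2: helper() finds num = 96 in enclosing scope, computes 96 - 10 = 86.
Step 3: result = 86

The answer is 86.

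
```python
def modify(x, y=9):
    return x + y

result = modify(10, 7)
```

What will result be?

Step 1: modify(10, 7) overrides default y with 7.
Step 2: Returns 10 + 7 = 17.
Step 3: result = 17

The answer is 17.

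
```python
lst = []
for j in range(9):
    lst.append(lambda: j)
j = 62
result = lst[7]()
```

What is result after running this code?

Step 1: Lambdas capture the variable j by reference, not by value.
Step 2: After the loop, j is reassigned to 62.
Step 3: lst[7]() looks up the current j = 62. result = 62

The answer is 62.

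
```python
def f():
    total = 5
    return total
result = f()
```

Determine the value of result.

Step 1: f() defines total = 5 in its local scope.
Step 2: return total finds the local variable total = 5.
Step 3: result = 5

The answer is 5.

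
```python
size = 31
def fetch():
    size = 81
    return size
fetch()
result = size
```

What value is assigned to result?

Step 1: Global size = 31.
Step 2: fetch() creates local size = 81 (shadow, not modification).
Step 3: After fetch() returns, global size is unchanged. result = 31

The answer is 31.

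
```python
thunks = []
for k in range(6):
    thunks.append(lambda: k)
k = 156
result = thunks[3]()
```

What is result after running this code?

Step 1: Lambdas capture the variable k by reference, not by value.
Step 2: After the loop, k is reassigned to 156.
Step 3: thunks[3]() looks up the current k = 156. result = 156

The answer is 156.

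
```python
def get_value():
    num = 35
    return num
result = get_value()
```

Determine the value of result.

Step 1: get_value() defines num = 35 in its local scope.
Step 2: return num finds the local variable num = 35.
Step 3: result = 35

The answer is 35.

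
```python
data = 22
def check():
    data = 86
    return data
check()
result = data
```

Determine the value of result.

Step 1: data = 22 globally.
Step 2: check() creates a LOCAL data = 86 (no global keyword!).
Step 3: The global data is unchanged. result = 22

The answer is 22.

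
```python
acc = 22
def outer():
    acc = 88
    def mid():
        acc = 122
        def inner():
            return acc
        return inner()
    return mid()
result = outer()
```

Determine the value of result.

Step 1: Three levels of shadowing: global 22, outer 88, mid 122.
Step 2: inner() finds acc = 122 in enclosing mid() scope.
Step 3: result = 122

The answer is 122.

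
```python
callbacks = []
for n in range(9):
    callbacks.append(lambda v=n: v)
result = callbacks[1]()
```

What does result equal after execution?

Step 1: Default argument v=n captures n's value at each iteration.
Step 2: callbacks[1] captured v = 1 when n was 1.
Step 3: result = 1

The answer is 1.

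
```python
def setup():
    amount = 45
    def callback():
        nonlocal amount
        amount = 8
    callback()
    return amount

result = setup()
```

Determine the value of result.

Step 1: setup() sets amount = 45.
Step 2: callback() uses nonlocal to reassign amount = 8.
Step 3: result = 8

The answer is 8.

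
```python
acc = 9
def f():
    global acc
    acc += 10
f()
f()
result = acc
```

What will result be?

Step 1: acc = 9.
Step 2: First f(): acc = 9 + 10 = 19.
Step 3: Second f(): acc = 19 + 10 = 29. result = 29

The answer is 29.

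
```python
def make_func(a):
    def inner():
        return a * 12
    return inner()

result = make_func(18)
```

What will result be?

Step 1: make_func(18) binds parameter a = 18.
Step 2: inner() accesses a = 18 from enclosing scope.
Step 3: result = 18 * 12 = 216

The answer is 216.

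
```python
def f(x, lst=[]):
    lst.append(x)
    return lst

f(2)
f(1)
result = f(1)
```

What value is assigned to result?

Step 1: Mutable default argument gotcha! The list [] is created once.
Step 2: Each call appends to the SAME list: [2], [2, 1], [2, 1, 1].
Step 3: result = [2, 1, 1]

The answer is [2, 1, 1].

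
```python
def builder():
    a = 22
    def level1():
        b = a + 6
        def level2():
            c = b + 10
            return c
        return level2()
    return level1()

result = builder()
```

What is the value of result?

Step 1: a = 22. b = a + 6 = 28.
Step 2: c = b + 10 = 28 + 10 = 38.
Step 3: result = 38

The answer is 38.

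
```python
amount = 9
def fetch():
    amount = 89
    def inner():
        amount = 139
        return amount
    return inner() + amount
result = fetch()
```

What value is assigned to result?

Step 1: fetch() has local amount = 89. inner() has local amount = 139.
Step 2: inner() returns its local amount = 139.
Step 3: fetch() returns 139 + its own amount (89) = 228

The answer is 228.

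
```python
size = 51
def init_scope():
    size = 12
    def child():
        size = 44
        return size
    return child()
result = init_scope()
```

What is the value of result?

Step 1: Three scopes define size: global (51), init_scope (12), child (44).
Step 2: child() has its own local size = 44, which shadows both enclosing and global.
Step 3: result = 44 (local wins in LEGB)

The answer is 44.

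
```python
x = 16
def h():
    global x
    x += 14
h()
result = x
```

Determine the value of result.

Step 1: x = 16 globally.
Step 2: h() modifies global x: x += 14 = 30.
Step 3: result = 30

The answer is 30.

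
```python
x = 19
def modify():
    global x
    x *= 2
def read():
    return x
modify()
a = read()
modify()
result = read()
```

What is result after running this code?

Step 1: x = 19.
Step 2: First modify(): x = 19 * 2 = 38.
Step 3: Second modify(): x = 38 * 2 = 76.
Step 4: read() returns 76

The answer is 76.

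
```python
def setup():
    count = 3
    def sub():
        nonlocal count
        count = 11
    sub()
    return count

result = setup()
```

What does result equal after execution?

Step 1: setup() sets count = 3.
Step 2: sub() uses nonlocal to reassign count = 11.
Step 3: result = 11

The answer is 11.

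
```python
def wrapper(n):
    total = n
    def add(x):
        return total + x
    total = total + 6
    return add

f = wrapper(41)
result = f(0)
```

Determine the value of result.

Step 1: wrapper(41) sets total = 41, then total = 41 + 6 = 47.
Step 2: Closures capture by reference, so add sees total = 47.
Step 3: f(0) returns 47 + 0 = 47

The answer is 47.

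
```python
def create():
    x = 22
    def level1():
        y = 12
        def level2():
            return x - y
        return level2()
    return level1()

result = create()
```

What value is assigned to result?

Step 1: x = 22 in create. y = 12 in level1.
Step 2: level2() reads x = 22 and y = 12 from enclosing scopes.
Step 3: result = 22 - 12 = 10

The answer is 10.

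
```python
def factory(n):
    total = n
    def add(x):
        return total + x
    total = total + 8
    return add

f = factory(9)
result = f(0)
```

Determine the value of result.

Step 1: factory(9) sets total = 9, then total = 9 + 8 = 17.
Step 2: Closures capture by reference, so add sees total = 17.
Step 3: f(0) returns 17 + 0 = 17

The answer is 17.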